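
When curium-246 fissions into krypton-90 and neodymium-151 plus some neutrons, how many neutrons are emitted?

5

Conserve mass number: 246 = 90 + 151 + k, so k = 246 − 241 = 5.
Check atomic number: 96 = 36 + 60 + 0 = 96. ✓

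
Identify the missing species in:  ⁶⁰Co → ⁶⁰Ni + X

beta-minus particle

Conserve mass number: 60 = 60 + A, so A = 0.
Conserve atomic number: 27 = 28 + Z, so Z = -1.
A = 0 and Z = -1 is e⁻ — a beta-minus particle.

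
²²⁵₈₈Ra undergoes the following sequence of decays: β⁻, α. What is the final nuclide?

Start: (A, Z) = (225, 88).
After β⁻: (225, 89).
After α: (221, 87).
Z = 87 is francium.

Fr-221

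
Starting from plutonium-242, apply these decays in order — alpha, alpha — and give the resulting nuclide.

Th-234

Start: (A, Z) = (242, 94).
After α: (238, 92).
After α: (234, 90).
Z = 90 is thorium.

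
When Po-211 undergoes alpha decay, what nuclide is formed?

Alpha decay: mass number changes by -4, atomic number by -2.
A: 211 − 4 = 207; Z: 84 − 2 = 82.
Z = 82 is lead, so the daughter is Pb-207.

Pb-207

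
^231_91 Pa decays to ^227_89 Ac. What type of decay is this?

alpha decay

ΔA = 227 − 231 = -4; ΔZ = 89 − 91 = -2.
A drops by 4 and Z drops by 2 — the signature of alpha emission.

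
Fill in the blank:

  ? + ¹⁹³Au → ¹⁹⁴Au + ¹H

deuteron

Conserve mass number: A + 193 = 194 + 1, so A = 2.
Conserve atomic number: Z + 79 = 79 + 1, so Z = 1.
A = 2 and Z = 1 is ²H — a deuteron.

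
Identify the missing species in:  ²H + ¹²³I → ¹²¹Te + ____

alpha particle

Conserve mass number: 2 + 123 = 121 + A, so A = 4.
Conserve atomic number: 1 + 53 = 52 + Z, so Z = 2.
A = 4 and Z = 2 is ⁴He — an alpha particle.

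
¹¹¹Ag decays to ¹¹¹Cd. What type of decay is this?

ΔA = 111 − 111 = 0; ΔZ = 48 − 47 = +1.
A is unchanged and Z rises by 1 — a neutron has become a proton (β⁻ decay).

beta-minus decay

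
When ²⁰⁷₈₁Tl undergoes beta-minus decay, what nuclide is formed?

Pb-207

Beta-minus decay: mass number changes by +0, atomic number by +1.
A: 207 = 207; Z: 81 + 1 = 82.
Z = 82 is lead, so the daughter is ²⁰⁷₈₂Pb.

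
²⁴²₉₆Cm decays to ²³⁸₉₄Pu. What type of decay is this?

ΔA = 238 − 242 = -4; ΔZ = 94 − 96 = -2.
A drops by 4 and Z drops by 2 — the signature of alpha emission.

alpha decay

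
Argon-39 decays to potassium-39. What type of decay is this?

beta-minus decay

ΔA = 39 − 39 = 0; ΔZ = 19 − 18 = +1.
A is unchanged and Z rises by 1 — a neutron has become a proton (β⁻ decay).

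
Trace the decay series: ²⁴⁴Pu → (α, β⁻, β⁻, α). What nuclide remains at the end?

U-236

Start: (A, Z) = (244, 94).
After α: (240, 92).
After β⁻: (240, 93).
After β⁻: (240, 94).
After α: (236, 92).
Z = 92 is uranium.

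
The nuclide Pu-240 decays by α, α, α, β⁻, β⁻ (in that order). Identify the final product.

Th-228

Start: (A, Z) = (240, 94).
After α: (236, 92).
After α: (232, 90).
After α: (228, 88).
After β⁻: (228, 89).
After β⁻: (228, 90).
Z = 90 is thorium.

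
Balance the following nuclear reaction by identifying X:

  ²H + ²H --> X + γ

He-4

Conserve mass number: 2 + 2 = A + 0, so A = 4.
Conserve atomic number: 1 + 1 = Z + 0, so Z = 2.
A = 4 and Z = 2 is ⁴He — an alpha particle.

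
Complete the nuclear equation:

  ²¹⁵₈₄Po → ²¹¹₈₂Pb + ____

Conserve mass number: 215 = 211 + A, so A = 4.
Conserve atomic number: 84 = 82 + Z, so Z = 2.
A = 4 and Z = 2 is ⁴₂He — an alpha particle.

alpha particle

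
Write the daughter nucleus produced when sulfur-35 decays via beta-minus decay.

Beta-minus decay: mass number changes by +0, atomic number by +1.
A: 35 = 35; Z: 16 + 1 = 17.
Z = 17 is chlorine, so the daughter is chlorine-35.

Cl-35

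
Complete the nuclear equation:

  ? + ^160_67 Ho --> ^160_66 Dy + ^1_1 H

neutron

Conserve mass number: A + 160 = 160 + 1, so A = 1.
Conserve atomic number: Z + 67 = 66 + 1, so Z = 0.
A = 1 and Z = 0 is ^1_0 n — a neutron.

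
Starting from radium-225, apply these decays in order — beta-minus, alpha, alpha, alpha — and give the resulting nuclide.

Start: (A, Z) = (225, 88).
After β⁻: (225, 89).
After α: (221, 87).
After α: (217, 85).
After α: (213, 83).
Z = 83 is bismuth.

Bi-213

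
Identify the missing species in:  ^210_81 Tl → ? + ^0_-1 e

Conserve mass number: 210 = A + 0, so A = 210.
Conserve atomic number: 81 = Z − 1, so Z = 82.
Z = 82 is lead, so the species is ^210_82 Pb.

Pb-210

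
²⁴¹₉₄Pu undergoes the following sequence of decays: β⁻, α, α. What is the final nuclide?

Start: (A, Z) = (241, 94).
After β⁻: (241, 95).
After α: (237, 93).
After α: (233, 91).
Z = 91 is protactinium.

Pa-233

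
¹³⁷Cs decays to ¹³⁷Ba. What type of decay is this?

ΔA = 137 − 137 = 0; ΔZ = 56 − 55 = +1.
A is unchanged and Z rises by 1 — a neutron has become a proton (β⁻ decay).

beta-minus decay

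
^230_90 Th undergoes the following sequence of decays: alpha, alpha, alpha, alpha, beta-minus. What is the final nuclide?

Start: (A, Z) = (230, 90).
After α: (226, 88).
After α: (222, 86).
After α: (218, 84).
After α: (214, 82).
After β⁻: (214, 83).
Z = 83 is bismuth.

Bi-214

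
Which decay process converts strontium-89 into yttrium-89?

beta-minus decay

ΔA = 89 − 89 = 0; ΔZ = 39 − 38 = +1.
A is unchanged and Z rises by 1 — a neutron has become a proton (β⁻ decay).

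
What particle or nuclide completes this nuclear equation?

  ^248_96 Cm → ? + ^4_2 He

Conserve mass number: 248 = A + 4, so A = 244.
Conserve atomic number: 96 = Z + 2, so Z = 94.
Z = 94 is plutonium, so the species is ^244_94 Pu.

Pu-244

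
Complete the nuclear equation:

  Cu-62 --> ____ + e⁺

Ni-62

Conserve mass number: 62 = A + 0, so A = 62.
Conserve atomic number: 29 = Z + 1, so Z = 28.
Z = 28 is nickel, so the species is Ni-62.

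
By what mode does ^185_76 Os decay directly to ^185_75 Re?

ΔA = 185 − 185 = 0; ΔZ = 75 − 76 = -1.
A is unchanged and Z drops by 1 — a proton has become a neutron (β⁺ emission or electron capture).

beta-plus decay or electron capture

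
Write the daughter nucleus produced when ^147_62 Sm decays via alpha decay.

Nd-143

Alpha decay: mass number changes by -4, atomic number by -2.
A: 147 − 4 = 143; Z: 62 − 2 = 60.
Z = 60 is neodymium, so the daughter is ^143_60 Nd.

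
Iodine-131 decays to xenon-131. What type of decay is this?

beta-minus decay

ΔA = 131 − 131 = 0; ΔZ = 54 − 53 = +1.
A is unchanged and Z rises by 1 — a neutron has become a proton (β⁻ decay).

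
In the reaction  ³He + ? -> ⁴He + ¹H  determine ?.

deuteron

Conserve mass number: 3 + A = 4 + 1, so A = 2.
Conserve atomic number: 2 + Z = 2 + 1, so Z = 1.
A = 2 and Z = 1 is ²H — a deuteron.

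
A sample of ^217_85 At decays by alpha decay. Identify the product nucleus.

Alpha decay: mass number changes by -4, atomic number by -2.
A: 217 − 4 = 213; Z: 85 − 2 = 83.
Z = 83 is bismuth, so the daughter is ^213_83 Bi.

Bi-213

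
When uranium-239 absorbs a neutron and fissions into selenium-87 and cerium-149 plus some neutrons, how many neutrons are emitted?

Conserve mass number: 240 = 87 + 149 + k, so k = 240 − 236 = 4.
Check atomic number: 92 = 34 + 58 + 0 = 92. ✓

4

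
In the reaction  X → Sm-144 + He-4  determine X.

Conserve mass number: A = 144 + 4, so A = 148.
Conserve atomic number: Z = 62 + 2, so Z = 64.
Z = 64 is gadolinium, so the species is Gd-148.

Gd-148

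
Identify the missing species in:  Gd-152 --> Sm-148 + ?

alpha particle

Conserve mass number: 152 = 148 + A, so A = 4.
Conserve atomic number: 64 = 62 + Z, so Z = 2.
A = 4 and Z = 2 is He-4 — an alpha particle.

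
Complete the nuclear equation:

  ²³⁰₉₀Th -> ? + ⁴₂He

Conserve mass number: 230 = A + 4, so A = 226.
Conserve atomic number: 90 = Z + 2, so Z = 88.
Z = 88 is radium, so the species is ²²⁶₈₈Ra.

Ra-226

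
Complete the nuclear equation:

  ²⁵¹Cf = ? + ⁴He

Conserve mass number: 251 = A + 4, so A = 247.
Conserve atomic number: 98 = Z + 2, so Z = 96.
Z = 96 is curium, so the species is ²⁴⁷Cm.

Cm-247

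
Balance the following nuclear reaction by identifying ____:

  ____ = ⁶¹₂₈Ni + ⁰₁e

Conserve mass number: A = 61 + 0, so A = 61.
Conserve atomic number: Z = 28 + 1, so Z = 29.
Z = 29 is copper, so the species is ⁶¹₂₉Cu.

Cu-61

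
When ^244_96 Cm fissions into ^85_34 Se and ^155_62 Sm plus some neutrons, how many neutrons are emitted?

4

Conserve mass number: 244 = 85 + 155 + k, so k = 244 − 240 = 4.
Check atomic number: 96 = 34 + 62 + 0 = 96. ✓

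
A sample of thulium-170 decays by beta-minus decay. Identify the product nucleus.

Beta-minus decay: mass number changes by +0, atomic number by +1.
A: 170 = 170; Z: 69 + 1 = 70.
Z = 70 is ytterbium, so the daughter is ytterbium-170.

Yb-170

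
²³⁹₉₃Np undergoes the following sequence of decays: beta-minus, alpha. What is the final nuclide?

Start: (A, Z) = (239, 93).
After β⁻: (239, 94).
After α: (235, 92).
Z = 92 is uranium.

U-235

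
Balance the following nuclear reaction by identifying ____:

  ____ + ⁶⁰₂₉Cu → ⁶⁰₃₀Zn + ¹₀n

Conserve mass number: A + 60 = 60 + 1, so A = 1.
Conserve atomic number: Z + 29 = 30 + 0, so Z = 1.
A = 1 and Z = 1 is ¹₁H — a proton.

proton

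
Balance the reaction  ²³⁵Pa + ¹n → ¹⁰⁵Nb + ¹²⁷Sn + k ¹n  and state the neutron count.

4

Conserve mass number: 236 = 105 + 127 + k, so k = 236 − 232 = 4.
Check atomic number: 91 = 41 + 50 + 0 = 91. ✓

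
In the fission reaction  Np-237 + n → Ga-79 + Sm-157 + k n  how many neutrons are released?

Conserve mass number: 238 = 79 + 157 + k, so k = 238 − 236 = 2.
Check atomic number: 93 = 31 + 62 + 0 = 93. ✓

2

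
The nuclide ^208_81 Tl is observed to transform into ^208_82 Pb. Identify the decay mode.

ΔA = 208 − 208 = 0; ΔZ = 82 − 81 = +1.
A is unchanged and Z rises by 1 — a neutron has become a proton (β⁻ decay).

beta-minus decay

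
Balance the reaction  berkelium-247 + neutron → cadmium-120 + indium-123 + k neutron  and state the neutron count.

Conserve mass number: 248 = 120 + 123 + k, so k = 248 − 243 = 5.
Check atomic number: 97 = 48 + 49 + 0 = 97. ✓

5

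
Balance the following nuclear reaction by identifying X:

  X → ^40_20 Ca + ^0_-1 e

K-40

Conserve mass number: A = 40 + 0, so A = 40.
Conserve atomic number: Z = 20 − 1, so Z = 19.
Z = 19 is potassium, so the species is ^40_19 K.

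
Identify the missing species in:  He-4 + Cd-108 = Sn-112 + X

Conserve mass number: 4 + 108 = 112 + A, so A = 0.
Conserve atomic number: 2 + 48 = 50 + Z, so Z = 0.
A = 0 and Z = 0 is γ — a gamma ray.

gamma ray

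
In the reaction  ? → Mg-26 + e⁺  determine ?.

Al-26

Conserve mass number: A = 26 + 0, so A = 26.
Conserve atomic number: Z = 12 + 1, so Z = 13.
Z = 13 is aluminium, so the species is Al-26.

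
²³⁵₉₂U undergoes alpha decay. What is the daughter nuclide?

Th-231

Alpha decay: mass number changes by -4, atomic number by -2.
A: 235 − 4 = 231; Z: 92 − 2 = 90.
Z = 90 is thorium, so the daughter is ²³¹₉₀Th.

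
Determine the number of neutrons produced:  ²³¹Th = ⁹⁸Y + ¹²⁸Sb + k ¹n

5

Conserve mass number: 231 = 98 + 128 + k, so k = 231 − 226 = 5.
Check atomic number: 90 = 39 + 51 + 0 = 90. ✓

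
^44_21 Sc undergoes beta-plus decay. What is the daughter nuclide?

Ca-44

Beta-plus decay: mass number changes by +0, atomic number by -1.
A: 44 = 44; Z: 21 − 1 = 20.
Z = 20 is calcium, so the daughter is ^44_20 Ca.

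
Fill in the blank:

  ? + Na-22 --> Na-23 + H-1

Conserve mass number: A + 22 = 23 + 1, so A = 2.
Conserve atomic number: Z + 11 = 11 + 1, so Z = 1.
A = 2 and Z = 1 is H-2 — a deuteron.

deuteron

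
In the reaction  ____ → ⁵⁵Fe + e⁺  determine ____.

Co-55

Conserve mass number: A = 55 + 0, so A = 55.
Conserve atomic number: Z = 26 + 1, so Z = 27.
Z = 27 is cobalt, so the species is ⁵⁵Co.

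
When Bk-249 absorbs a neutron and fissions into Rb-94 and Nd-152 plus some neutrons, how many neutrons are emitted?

4

Conserve mass number: 250 = 94 + 152 + k, so k = 250 − 246 = 4.
Check atomic number: 97 = 37 + 60 + 0 = 97. ✓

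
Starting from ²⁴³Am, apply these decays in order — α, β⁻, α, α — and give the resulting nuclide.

Start: (A, Z) = (243, 95).
After α: (239, 93).
After β⁻: (239, 94).
After α: (235, 92).
After α: (231, 90).
Z = 90 is thorium.

Th-231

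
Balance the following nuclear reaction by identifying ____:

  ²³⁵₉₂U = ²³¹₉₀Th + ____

alpha particle

Conserve mass number: 235 = 231 + A, so A = 4.
Conserve atomic number: 92 = 90 + Z, so Z = 2.
A = 4 and Z = 2 is ⁴₂He — an alpha particle.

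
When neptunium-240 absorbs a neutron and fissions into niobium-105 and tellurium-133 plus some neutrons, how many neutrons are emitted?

3

Conserve mass number: 241 = 105 + 133 + k, so k = 241 − 238 = 3.
Check atomic number: 93 = 41 + 52 + 0 = 93. ✓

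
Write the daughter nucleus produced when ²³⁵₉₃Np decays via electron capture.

Electron capture: mass number changes by +0, atomic number by -1.
A: 235 = 235; Z: 93 − 1 = 92.
Z = 92 is uranium, so the daughter is ²³⁵₉₂U.

U-235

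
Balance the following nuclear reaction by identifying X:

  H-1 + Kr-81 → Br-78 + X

alpha particle

Conserve mass number: 1 + 81 = 78 + A, so A = 4.
Conserve atomic number: 1 + 36 = 35 + Z, so Z = 2.
A = 4 and Z = 2 is He-4 — an alpha particle.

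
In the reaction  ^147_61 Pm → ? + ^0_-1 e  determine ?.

Sm-147

Conserve mass number: 147 = A + 0, so A = 147.
Conserve atomic number: 61 = Z − 1, so Z = 62.
Z = 62 is samarium, so the species is ^147_62 Sm.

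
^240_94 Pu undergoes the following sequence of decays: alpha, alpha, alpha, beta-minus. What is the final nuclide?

Ac-228

Start: (A, Z) = (240, 94).
After α: (236, 92).
After α: (232, 90).
After α: (228, 88).
After β⁻: (228, 89).
Z = 89 is actinium.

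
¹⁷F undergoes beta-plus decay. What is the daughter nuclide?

O-17

Beta-plus decay: mass number changes by +0, atomic number by -1.
A: 17 = 17; Z: 9 − 1 = 8.
Z = 8 is oxygen, so the daughter is ¹⁷O.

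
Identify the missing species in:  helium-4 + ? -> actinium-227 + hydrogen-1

Conserve mass number: 4 + A = 227 + 1, so A = 224.
Conserve atomic number: 2 + Z = 89 + 1, so Z = 88.
Z = 88 is radium, so the species is radium-224.

Ra-224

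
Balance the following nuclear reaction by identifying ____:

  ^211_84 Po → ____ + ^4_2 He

Pb-207

Conserve mass number: 211 = A + 4, so A = 207.
Conserve atomic number: 84 = Z + 2, so Z = 82.
Z = 82 is lead, so the species is ^207_82 Pb.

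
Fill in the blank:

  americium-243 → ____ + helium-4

Np-239

Conserve mass number: 243 = A + 4, so A = 239.
Conserve atomic number: 95 = Z + 2, so Z = 93.
Z = 93 is neptunium, so the species is neptunium-239.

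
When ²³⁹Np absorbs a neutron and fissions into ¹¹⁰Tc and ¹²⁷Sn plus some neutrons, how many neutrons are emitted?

3

Conserve mass number: 240 = 110 + 127 + k, so k = 240 − 237 = 3.
Check atomic number: 93 = 43 + 50 + 0 = 93. ✓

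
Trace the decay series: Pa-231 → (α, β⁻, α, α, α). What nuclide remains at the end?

Start: (A, Z) = (231, 91).
After α: (227, 89).
After β⁻: (227, 90).
After α: (223, 88).
After α: (219, 86).
After α: (215, 84).
Z = 84 is polonium.

Po-215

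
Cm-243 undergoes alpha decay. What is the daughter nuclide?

Alpha decay: mass number changes by -4, atomic number by -2.
A: 243 − 4 = 239; Z: 96 − 2 = 94.
Z = 94 is plutonium, so the daughter is Pu-239.

Pu-239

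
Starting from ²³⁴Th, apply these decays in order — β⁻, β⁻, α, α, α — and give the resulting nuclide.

Start: (A, Z) = (234, 90).
After β⁻: (234, 91).
After β⁻: (234, 92).
After α: (230, 90).
After α: (226, 88).
After α: (222, 86).
Z = 86 is radon.

Rn-222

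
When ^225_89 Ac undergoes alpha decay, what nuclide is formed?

Alpha decay: mass number changes by -4, atomic number by -2.
A: 225 − 4 = 221; Z: 89 − 2 = 87.
Z = 87 is francium, so the daughter is ^221_87 Fr.

Fr-221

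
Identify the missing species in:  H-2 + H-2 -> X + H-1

H-3

Conserve mass number: 2 + 2 = A + 1, so A = 3.
Conserve atomic number: 1 + 1 = Z + 1, so Z = 1.
A = 3 and Z = 1 is H-3 — a triton.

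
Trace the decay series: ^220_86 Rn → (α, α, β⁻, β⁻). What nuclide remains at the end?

Po-212

Start: (A, Z) = (220, 86).
After α: (216, 84).
After α: (212, 82).
After β⁻: (212, 83).
After β⁻: (212, 84).
Z = 84 is polonium.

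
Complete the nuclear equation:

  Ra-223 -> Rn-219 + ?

Conserve mass number: 223 = 219 + A, so A = 4.
Conserve atomic number: 88 = 86 + Z, so Z = 2.
A = 4 and Z = 2 is He-4 — an alpha particle.

alpha particle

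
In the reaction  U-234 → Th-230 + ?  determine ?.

alpha particle

Conserve mass number: 234 = 230 + A, so A = 4.
Conserve atomic number: 92 = 90 + Z, so Z = 2.
A = 4 and Z = 2 is He-4 — an alpha particle.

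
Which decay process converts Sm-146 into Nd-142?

ΔA = 142 − 146 = -4; ΔZ = 60 − 62 = -2.
A drops by 4 and Z drops by 2 — the signature of alpha emission.

alpha decay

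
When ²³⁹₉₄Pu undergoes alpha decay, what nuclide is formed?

U-235

Alpha decay: mass number changes by -4, atomic number by -2.
A: 239 − 4 = 235; Z: 94 − 2 = 92.
Z = 92 is uranium, so the daughter is ²³⁵₉₂U.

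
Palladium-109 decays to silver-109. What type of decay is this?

beta-minus decay

ΔA = 109 − 109 = 0; ΔZ = 47 − 46 = +1.
A is unchanged and Z rises by 1 — a neutron has become a proton (β⁻ decay).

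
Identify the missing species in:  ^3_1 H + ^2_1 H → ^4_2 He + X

neutron

Conserve mass number: 3 + 2 = 4 + A, so A = 1.
Conserve atomic number: 1 + 1 = 2 + Z, so Z = 0.
A = 1 and Z = 0 is ^1_0 n — a neutron.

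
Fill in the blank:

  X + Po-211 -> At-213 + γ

deuteron

Conserve mass number: A + 211 = 213 + 0, so A = 2.
Conserve atomic number: Z + 84 = 85 + 0, so Z = 1.
A = 2 and Z = 1 is H-2 — a deuteron.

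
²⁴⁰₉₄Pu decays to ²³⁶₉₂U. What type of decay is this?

alpha decay

ΔA = 236 − 240 = -4; ΔZ = 92 − 94 = -2.
A drops by 4 and Z drops by 2 — the signature of alpha emission.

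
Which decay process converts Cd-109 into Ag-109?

ΔA = 109 − 109 = 0; ΔZ = 47 − 48 = -1.
A is unchanged and Z drops by 1 — a proton has become a neutron (β⁺ emission or electron capture).

beta-plus decay or electron capture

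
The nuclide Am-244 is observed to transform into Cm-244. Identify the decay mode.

beta-minus decay

ΔA = 244 − 244 = 0; ΔZ = 96 − 95 = +1.
A is unchanged and Z rises by 1 — a neutron has become a proton (β⁻ decay).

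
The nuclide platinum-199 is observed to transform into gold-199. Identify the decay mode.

ΔA = 199 − 199 = 0; ΔZ = 79 − 78 = +1.
A is unchanged and Z rises by 1 — a neutron has become a proton (β⁻ decay).

beta-minus decay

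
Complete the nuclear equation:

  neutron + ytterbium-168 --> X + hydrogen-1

Conserve mass number: 1 + 168 = A + 1, so A = 168.
Conserve atomic number: 0 + 70 = Z + 1, so Z = 69.
Z = 69 is thulium, so the species is thulium-168.

Tm-168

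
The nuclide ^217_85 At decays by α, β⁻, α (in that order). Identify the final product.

Pb-209

Start: (A, Z) = (217, 85).
After α: (213, 83).
After β⁻: (213, 84).
After α: (209, 82).
Z = 82 is lead.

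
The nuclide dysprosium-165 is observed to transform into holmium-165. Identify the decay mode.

ΔA = 165 − 165 = 0; ΔZ = 67 − 66 = +1.
A is unchanged and Z rises by 1 — a neutron has become a proton (β⁻ decay).

beta-minus decay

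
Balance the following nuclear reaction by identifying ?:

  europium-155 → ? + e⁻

Conserve mass number: 155 = A + 0, so A = 155.
Conserve atomic number: 63 = Z − 1, so Z = 64.
Z = 64 is gadolinium, so the species is gadolinium-155.

Gd-155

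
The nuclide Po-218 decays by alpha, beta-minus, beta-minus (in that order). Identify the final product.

Start: (A, Z) = (218, 84).
After α: (214, 82).
After β⁻: (214, 83).
After β⁻: (214, 84).
Z = 84 is polonium.

Po-214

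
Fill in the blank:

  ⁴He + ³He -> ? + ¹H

Conserve mass number: 4 + 3 = A + 1, so A = 6.
Conserve atomic number: 2 + 2 = Z + 1, so Z = 3.
Z = 3 is lithium, so the species is ⁶Li.

Li-6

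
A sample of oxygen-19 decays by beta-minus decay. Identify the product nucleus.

F-19

Beta-minus decay: mass number changes by +0, atomic number by +1.
A: 19 = 19; Z: 8 + 1 = 9.
Z = 9 is fluorine, so the daughter is fluorine-19.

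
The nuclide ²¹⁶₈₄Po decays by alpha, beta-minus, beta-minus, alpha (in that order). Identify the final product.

Pb-208

Start: (A, Z) = (216, 84).
After α: (212, 82).
After β⁻: (212, 83).
After β⁻: (212, 84).
After α: (208, 82).
Z = 82 is lead.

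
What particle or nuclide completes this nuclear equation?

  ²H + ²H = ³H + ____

Conserve mass number: 2 + 2 = 3 + A, so A = 1.
Conserve atomic number: 1 + 1 = 1 + Z, so Z = 1.
A = 1 and Z = 1 is ¹H — a proton.

proton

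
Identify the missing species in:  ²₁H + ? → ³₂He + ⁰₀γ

Conserve mass number: 2 + A = 3 + 0, so A = 1.
Conserve atomic number: 1 + Z = 2 + 0, so Z = 1.
A = 1 and Z = 1 is ¹₁H — a proton.

proton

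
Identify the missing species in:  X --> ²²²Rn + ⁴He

Conserve mass number: A = 222 + 4, so A = 226.
Conserve atomic number: Z = 86 + 2, so Z = 88.
Z = 88 is radium, so the species is ²²⁶Ra.

Ra-226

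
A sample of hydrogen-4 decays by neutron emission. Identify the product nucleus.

Neutron emission: mass number changes by -1, atomic number by +0.
A: 4 − 1 = 3; Z: 1 = 1.
Z = 1 is hydrogen, so the daughter is hydrogen-3.

H-3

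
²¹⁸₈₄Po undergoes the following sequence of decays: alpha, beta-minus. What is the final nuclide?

Bi-214

Start: (A, Z) = (218, 84).
After α: (214, 82).
After β⁻: (214, 83).
Z = 83 is bismuth.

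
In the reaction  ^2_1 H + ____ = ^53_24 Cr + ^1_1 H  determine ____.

Cr-52

Conserve mass number: 2 + A = 53 + 1, so A = 52.
Conserve atomic number: 1 + Z = 24 + 1, so Z = 24.
Z = 24 is chromium, so the species is ^52_24 Cr.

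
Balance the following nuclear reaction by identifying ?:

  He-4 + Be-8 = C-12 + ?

Conserve mass number: 4 + 8 = 12 + A, so A = 0.
Conserve atomic number: 2 + 4 = 6 + Z, so Z = 0.
A = 0 and Z = 0 is γ — a gamma ray.

gamma ray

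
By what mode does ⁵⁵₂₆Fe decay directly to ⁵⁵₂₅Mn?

beta-plus decay or electron capture

ΔA = 55 − 55 = 0; ΔZ = 25 − 26 = -1.
A is unchanged and Z drops by 1 — a proton has become a neutron (β⁺ emission or electron capture).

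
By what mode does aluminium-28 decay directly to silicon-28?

beta-minus decay

ΔA = 28 − 28 = 0; ΔZ = 14 − 13 = +1.
A is unchanged and Z rises by 1 — a neutron has become a proton (β⁻ decay).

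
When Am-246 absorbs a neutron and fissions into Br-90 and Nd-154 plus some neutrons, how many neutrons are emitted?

3

Conserve mass number: 247 = 90 + 154 + k, so k = 247 − 244 = 3.
Check atomic number: 95 = 35 + 60 + 0 = 95. ✓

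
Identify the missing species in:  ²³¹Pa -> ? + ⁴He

Conserve mass number: 231 = A + 4, so A = 227.
Conserve atomic number: 91 = Z + 2, so Z = 89.
Z = 89 is actinium, so the species is ²²⁷Ac.

Ac-227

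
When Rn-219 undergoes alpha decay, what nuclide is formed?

Po-215

Alpha decay: mass number changes by -4, atomic number by -2.
A: 219 − 4 = 215; Z: 86 − 2 = 84.
Z = 84 is polonium, so the daughter is Po-215.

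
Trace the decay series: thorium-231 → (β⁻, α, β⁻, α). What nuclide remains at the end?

Start: (A, Z) = (231, 90).
After β⁻: (231, 91).
After α: (227, 89).
After β⁻: (227, 90).
After α: (223, 88).
Z = 88 is radium.

Ra-223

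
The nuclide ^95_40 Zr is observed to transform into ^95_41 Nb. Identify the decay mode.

ΔA = 95 − 95 = 0; ΔZ = 41 − 40 = +1.
A is unchanged and Z rises by 1 — a neutron has become a proton (β⁻ decay).

beta-minus decay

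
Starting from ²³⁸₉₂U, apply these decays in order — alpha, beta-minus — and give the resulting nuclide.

Start: (A, Z) = (238, 92).
After α: (234, 90).
After β⁻: (234, 91).
Z = 91 is protactinium.

Pa-234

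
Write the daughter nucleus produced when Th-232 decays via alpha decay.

Ra-228

Alpha decay: mass number changes by -4, atomic number by -2.
A: 232 − 4 = 228; Z: 90 − 2 = 88.
Z = 88 is radium, so the daughter is Ra-228.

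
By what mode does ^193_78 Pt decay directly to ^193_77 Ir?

beta-plus decay or electron capture

ΔA = 193 − 193 = 0; ΔZ = 77 − 78 = -1.
A is unchanged and Z drops by 1 — a proton has become a neutron (β⁺ emission or electron capture).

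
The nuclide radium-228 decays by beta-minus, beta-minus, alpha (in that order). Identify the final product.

Start: (A, Z) = (228, 88).
After β⁻: (228, 89).
After β⁻: (228, 90).
After α: (224, 88).
Z = 88 is radium.

Ra-224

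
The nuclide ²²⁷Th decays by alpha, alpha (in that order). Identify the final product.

Rn-219

Start: (A, Z) = (227, 90).
After α: (223, 88).
After α: (219, 86).
Z = 86 is radon.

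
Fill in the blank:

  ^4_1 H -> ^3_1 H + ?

neutron

Conserve mass number: 4 = 3 + A, so A = 1.
Conserve atomic number: 1 = 1 + Z, so Z = 0.
A = 1 and Z = 0 is ^1_0 n — a neutron.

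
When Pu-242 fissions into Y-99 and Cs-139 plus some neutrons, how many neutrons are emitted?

Conserve mass number: 242 = 99 + 139 + k, so k = 242 − 238 = 4.
Check atomic number: 94 = 39 + 55 + 0 = 94. ✓

4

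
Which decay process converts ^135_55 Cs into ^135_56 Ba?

ΔA = 135 − 135 = 0; ΔZ = 56 − 55 = +1.
A is unchanged and Z rises by 1 — a neutron has become a proton (β⁻ decay).

beta-minus decay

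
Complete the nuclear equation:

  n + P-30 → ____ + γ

P-31

Conserve mass number: 1 + 30 = A + 0, so A = 31.
Conserve atomic number: 0 + 15 = Z + 0, so Z = 15.
Z = 15 is phosphorus, so the species is P-31.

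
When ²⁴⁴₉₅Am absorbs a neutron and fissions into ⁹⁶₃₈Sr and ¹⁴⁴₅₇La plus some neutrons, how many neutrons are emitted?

Conserve mass number: 245 = 96 + 144 + k, so k = 245 − 240 = 5.
Check atomic number: 95 = 38 + 57 + 0 = 95. ✓

5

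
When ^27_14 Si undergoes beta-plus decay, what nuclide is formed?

Beta-plus decay: mass number changes by +0, atomic number by -1.
A: 27 = 27; Z: 14 − 1 = 13.
Z = 13 is aluminium, so the daughter is ^27_13 Al.

Al-27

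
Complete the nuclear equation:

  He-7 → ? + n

Conserve mass number: 7 = A + 1, so A = 6.
Conserve atomic number: 2 = Z + 0, so Z = 2.
Z = 2 is helium, so the species is He-6.

He-6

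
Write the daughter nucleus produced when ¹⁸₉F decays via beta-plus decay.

O-18

Beta-plus decay: mass number changes by +0, atomic number by -1.
A: 18 = 18; Z: 9 − 1 = 8.
Z = 8 is oxygen, so the daughter is ¹⁸₈O.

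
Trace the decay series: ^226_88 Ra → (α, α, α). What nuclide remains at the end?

Pb-214

Start: (A, Z) = (226, 88).
After α: (222, 86).
After α: (218, 84).
After α: (214, 82).
Z = 82 is lead.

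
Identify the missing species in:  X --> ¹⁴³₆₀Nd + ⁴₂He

Sm-147

Conserve mass number: A = 143 + 4, so A = 147.
Conserve atomic number: Z = 60 + 2, so Z = 62.
Z = 62 is samarium, so the species is ¹⁴⁷₆₂Sm.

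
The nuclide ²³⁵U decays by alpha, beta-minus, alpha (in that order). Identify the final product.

Ac-227

Start: (A, Z) = (235, 92).
After α: (231, 90).
After β⁻: (231, 91).
After α: (227, 89).
Z = 89 is actinium.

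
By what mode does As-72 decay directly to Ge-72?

beta-plus decay or electron capture

ΔA = 72 − 72 = 0; ΔZ = 32 − 33 = -1.
A is unchanged and Z drops by 1 — a proton has become a neutron (β⁺ emission or electron capture).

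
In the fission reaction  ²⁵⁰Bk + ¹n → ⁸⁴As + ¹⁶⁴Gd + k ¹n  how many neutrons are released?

Conserve mass number: 251 = 84 + 164 + k, so k = 251 − 248 = 3.
Check atomic number: 97 = 33 + 64 + 0 = 97. ✓

3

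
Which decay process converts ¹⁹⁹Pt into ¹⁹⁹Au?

beta-minus decay

ΔA = 199 − 199 = 0; ΔZ = 79 − 78 = +1.
A is unchanged and Z rises by 1 — a neutron has become a proton (β⁻ decay).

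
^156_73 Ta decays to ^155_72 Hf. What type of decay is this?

ΔA = 155 − 156 = -1; ΔZ = 72 − 73 = -1.
A drops by 1 and Z drops by 1 — a proton was emitted.

proton emission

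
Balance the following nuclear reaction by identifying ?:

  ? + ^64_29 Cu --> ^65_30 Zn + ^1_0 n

Conserve mass number: A + 64 = 65 + 1, so A = 2.
Conserve atomic number: Z + 29 = 30 + 0, so Z = 1.
A = 2 and Z = 1 is ^2_1 H — a deuteron.

deuteron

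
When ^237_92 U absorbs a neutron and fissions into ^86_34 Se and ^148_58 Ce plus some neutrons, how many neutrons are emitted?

Conserve mass number: 238 = 86 + 148 + k, so k = 238 − 234 = 4.
Check atomic number: 92 = 34 + 58 + 0 = 92. ✓

4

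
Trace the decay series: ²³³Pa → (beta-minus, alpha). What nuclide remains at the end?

Th-229

Start: (A, Z) = (233, 91).
After β⁻: (233, 92).
After α: (229, 90).
Z = 90 is thorium.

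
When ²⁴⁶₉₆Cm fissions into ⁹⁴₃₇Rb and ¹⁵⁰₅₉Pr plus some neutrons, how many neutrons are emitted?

2

Conserve mass number: 246 = 94 + 150 + k, so k = 246 − 244 = 2.
Check atomic number: 96 = 37 + 59 + 0 = 96. ✓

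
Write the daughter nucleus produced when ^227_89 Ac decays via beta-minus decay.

Th-227

Beta-minus decay: mass number changes by +0, atomic number by +1.
A: 227 = 227; Z: 89 + 1 = 90.
Z = 90 is thorium, so the daughter is ^227_90 Th.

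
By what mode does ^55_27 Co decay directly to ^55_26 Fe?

beta-plus decay or electron capture

ΔA = 55 − 55 = 0; ΔZ = 26 − 27 = -1.
A is unchanged and Z drops by 1 — a proton has become a neutron (β⁺ emission or electron capture).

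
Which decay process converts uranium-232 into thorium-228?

ΔA = 228 − 232 = -4; ΔZ = 90 − 92 = -2.
A drops by 4 and Z drops by 2 — the signature of alpha emission.

alpha decay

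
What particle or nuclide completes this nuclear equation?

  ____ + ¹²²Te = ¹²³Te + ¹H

deuteron

Conserve mass number: A + 122 = 123 + 1, so A = 2.
Conserve atomic number: Z + 52 = 52 + 1, so Z = 1.
A = 2 and Z = 1 is ²H — a deuteron.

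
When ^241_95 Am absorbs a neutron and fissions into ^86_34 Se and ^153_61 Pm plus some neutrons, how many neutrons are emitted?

3

Conserve mass number: 242 = 86 + 153 + k, so k = 242 − 239 = 3.
Check atomic number: 95 = 34 + 61 + 0 = 95. ✓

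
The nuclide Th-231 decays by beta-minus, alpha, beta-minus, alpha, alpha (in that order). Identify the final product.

Rn-219

Start: (A, Z) = (231, 90).
After β⁻: (231, 91).
After α: (227, 89).
After β⁻: (227, 90).
After α: (223, 88).
After α: (219, 86).
Z = 86 is radon.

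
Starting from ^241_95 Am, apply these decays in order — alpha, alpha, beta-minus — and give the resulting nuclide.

U-233

Start: (A, Z) = (241, 95).
After α: (237, 93).
After α: (233, 91).
After β⁻: (233, 92).
Z = 92 is uranium.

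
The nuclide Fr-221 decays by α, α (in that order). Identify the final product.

Start: (A, Z) = (221, 87).
After α: (217, 85).
After α: (213, 83).
Z = 83 is bismuth.

Bi-213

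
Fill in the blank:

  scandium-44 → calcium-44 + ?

Conserve mass number: 44 = 44 + A, so A = 0.
Conserve atomic number: 21 = 20 + Z, so Z = 1.
A = 0 and Z = 1 is e⁺ — a positron.

positron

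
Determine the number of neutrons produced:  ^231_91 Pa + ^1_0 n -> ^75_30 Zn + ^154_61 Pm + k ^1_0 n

Conserve mass number: 232 = 75 + 154 + k, so k = 232 − 229 = 3.
Check atomic number: 91 = 30 + 61 + 0 = 91. ✓

3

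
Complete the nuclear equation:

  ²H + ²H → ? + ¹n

He-3

Conserve mass number: 2 + 2 = A + 1, so A = 3.
Conserve atomic number: 1 + 1 = Z + 0, so Z = 2.
Z = 2 is helium, so the species is ³He.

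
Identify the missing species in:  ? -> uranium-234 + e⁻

Conserve mass number: A = 234 + 0, so A = 234.
Conserve atomic number: Z = 92 − 1, so Z = 91.
Z = 91 is protactinium, so the species is protactinium-234.

Pa-234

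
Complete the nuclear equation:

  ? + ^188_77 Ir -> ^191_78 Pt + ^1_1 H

alpha particle

Conserve mass number: A + 188 = 191 + 1, so A = 4.
Conserve atomic number: Z + 77 = 78 + 1, so Z = 2.
A = 4 and Z = 2 is ^4_2 He — an alpha particle.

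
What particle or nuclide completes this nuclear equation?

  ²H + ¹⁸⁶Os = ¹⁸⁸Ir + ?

Conserve mass number: 2 + 186 = 188 + A, so A = 0.
Conserve atomic number: 1 + 76 = 77 + Z, so Z = 0.
A = 0 and Z = 0 is γ — a gamma ray.

gamma ray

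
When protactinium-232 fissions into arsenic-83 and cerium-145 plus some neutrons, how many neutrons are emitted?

4

Conserve mass number: 232 = 83 + 145 + k, so k = 232 − 228 = 4.
Check atomic number: 91 = 33 + 58 + 0 = 91. ✓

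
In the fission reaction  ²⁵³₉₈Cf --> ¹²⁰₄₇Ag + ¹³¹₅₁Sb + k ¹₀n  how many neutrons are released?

2

Conserve mass number: 253 = 120 + 131 + k, so k = 253 − 251 = 2.
Check atomic number: 98 = 47 + 51 + 0 = 98. ✓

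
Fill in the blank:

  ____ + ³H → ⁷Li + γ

alpha particle

Conserve mass number: A + 3 = 7 + 0, so A = 4.
Conserve atomic number: Z + 1 = 3 + 0, so Z = 2.
A = 4 and Z = 2 is ⁴He — an alpha particle.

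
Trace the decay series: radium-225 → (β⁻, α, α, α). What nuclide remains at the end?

Bi-213

Start: (A, Z) = (225, 88).
After β⁻: (225, 89).
After α: (221, 87).
After α: (217, 85).
After α: (213, 83).
Z = 83 is bismuth.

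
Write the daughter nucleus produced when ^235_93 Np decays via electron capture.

U-235

Electron capture: mass number changes by +0, atomic number by -1.
A: 235 = 235; Z: 93 − 1 = 92.
Z = 92 is uranium, so the daughter is ^235_92 U.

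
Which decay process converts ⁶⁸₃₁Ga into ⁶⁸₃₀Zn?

ΔA = 68 − 68 = 0; ΔZ = 30 − 31 = -1.
A is unchanged and Z drops by 1 — a proton has become a neutron (β⁺ emission or electron capture).

beta-plus decay or electron capture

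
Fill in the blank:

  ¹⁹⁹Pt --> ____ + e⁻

Conserve mass number: 199 = A + 0, so A = 199.
Conserve atomic number: 78 = Z − 1, so Z = 79.
Z = 79 is gold, so the species is ¹⁹⁹Au.

Au-199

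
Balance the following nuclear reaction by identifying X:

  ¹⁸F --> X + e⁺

Conserve mass number: 18 = A + 0, so A = 18.
Conserve atomic number: 9 = Z + 1, so Z = 8.
Z = 8 is oxygen, so the species is ¹⁸O.

O-18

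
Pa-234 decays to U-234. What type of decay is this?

beta-minus decay

ΔA = 234 − 234 = 0; ΔZ = 92 − 91 = +1.
A is unchanged and Z rises by 1 — a neutron has become a proton (β⁻ decay).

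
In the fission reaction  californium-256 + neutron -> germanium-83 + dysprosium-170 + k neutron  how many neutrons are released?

Conserve mass number: 257 = 83 + 170 + k, so k = 257 − 253 = 4.
Check atomic number: 98 = 32 + 66 + 0 = 98. ✓

4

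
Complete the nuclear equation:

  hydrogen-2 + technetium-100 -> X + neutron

Conserve mass number: 2 + 100 = A + 1, so A = 101.
Conserve atomic number: 1 + 43 = Z + 0, so Z = 44.
Z = 44 is ruthenium, so the species is ruthenium-101.

Ru-101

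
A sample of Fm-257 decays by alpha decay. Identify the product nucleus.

Cf-253

Alpha decay: mass number changes by -4, atomic number by -2.
A: 257 − 4 = 253; Z: 100 − 2 = 98.
Z = 98 is californium, so the daughter is Cf-253.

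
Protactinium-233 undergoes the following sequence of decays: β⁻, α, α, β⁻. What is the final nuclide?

Ac-225

Start: (A, Z) = (233, 91).
After β⁻: (233, 92).
After α: (229, 90).
After α: (225, 88).
After β⁻: (225, 89).
Z = 89 is actinium.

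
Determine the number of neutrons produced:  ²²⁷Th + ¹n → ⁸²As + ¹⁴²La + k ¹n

4

Conserve mass number: 228 = 82 + 142 + k, so k = 228 − 224 = 4.
Check atomic number: 90 = 33 + 57 + 0 = 90. ✓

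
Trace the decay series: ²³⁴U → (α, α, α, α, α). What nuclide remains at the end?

Pb-214

Start: (A, Z) = (234, 92).
After α: (230, 90).
After α: (226, 88).
After α: (222, 86).
After α: (218, 84).
After α: (214, 82).
Z = 82 is lead.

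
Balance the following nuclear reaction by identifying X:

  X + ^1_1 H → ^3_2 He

deuteron

Conserve mass number: A + 1 = 3, so A = 2.
Conserve atomic number: Z + 1 = 2, so Z = 1.
A = 2 and Z = 1 is ^2_1 H — a deuteron.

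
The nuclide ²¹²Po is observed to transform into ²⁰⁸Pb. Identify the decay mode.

alpha decay

ΔA = 208 − 212 = -4; ΔZ = 82 − 84 = -2.
A drops by 4 and Z drops by 2 — the signature of alpha emission.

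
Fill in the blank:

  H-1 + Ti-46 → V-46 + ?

Conserve mass number: 1 + 46 = 46 + A, so A = 1.
Conserve atomic number: 1 + 22 = 23 + Z, so Z = 0.
A = 1 and Z = 0 is n — a neutron.

neutron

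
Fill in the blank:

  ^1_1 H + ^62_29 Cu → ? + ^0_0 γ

Zn-63

Conserve mass number: 1 + 62 = A + 0, so A = 63.
Conserve atomic number: 1 + 29 = Z + 0, so Z = 30.
Z = 30 is zinc, so the species is ^63_30 Zn.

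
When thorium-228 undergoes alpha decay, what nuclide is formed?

Ra-224

Alpha decay: mass number changes by -4, atomic number by -2.
A: 228 − 4 = 224; Z: 90 − 2 = 88.
Z = 88 is radium, so the daughter is radium-224.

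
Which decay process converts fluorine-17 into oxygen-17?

ΔA = 17 − 17 = 0; ΔZ = 8 − 9 = -1.
A is unchanged and Z drops by 1 — a proton has become a neutron (β⁺ emission or electron capture).

beta-plus decay or electron capture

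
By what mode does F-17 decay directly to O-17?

beta-plus decay or electron capture

ΔA = 17 − 17 = 0; ΔZ = 8 − 9 = -1.
A is unchanged and Z drops by 1 — a proton has become a neutron (β⁺ emission or electron capture).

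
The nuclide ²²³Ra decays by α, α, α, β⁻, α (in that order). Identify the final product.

Start: (A, Z) = (223, 88).
After α: (219, 86).
After α: (215, 84).
After α: (211, 82).
After β⁻: (211, 83).
After α: (207, 81).
Z = 81 is thallium.

Tl-207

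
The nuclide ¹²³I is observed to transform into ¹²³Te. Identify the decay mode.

beta-plus decay or electron capture

ΔA = 123 − 123 = 0; ΔZ = 52 − 53 = -1.
A is unchanged and Z drops by 1 — a proton has become a neutron (β⁺ emission or electron capture).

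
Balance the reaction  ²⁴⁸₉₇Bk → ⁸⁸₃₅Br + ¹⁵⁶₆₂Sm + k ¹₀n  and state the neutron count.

Conserve mass number: 248 = 88 + 156 + k, so k = 248 − 244 = 4.
Check atomic number: 97 = 35 + 62 + 0 = 97. ✓

4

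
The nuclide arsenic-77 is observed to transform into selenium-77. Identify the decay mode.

ΔA = 77 − 77 = 0; ΔZ = 34 − 33 = +1.
A is unchanged and Z rises by 1 — a neutron has become a proton (β⁻ decay).

beta-minus decay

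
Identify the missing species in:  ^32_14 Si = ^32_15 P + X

beta-minus particle

Conserve mass number: 32 = 32 + A, so A = 0.
Conserve atomic number: 14 = 15 + Z, so Z = -1.
A = 0 and Z = -1 is ^0_-1 e — a beta-minus particle.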